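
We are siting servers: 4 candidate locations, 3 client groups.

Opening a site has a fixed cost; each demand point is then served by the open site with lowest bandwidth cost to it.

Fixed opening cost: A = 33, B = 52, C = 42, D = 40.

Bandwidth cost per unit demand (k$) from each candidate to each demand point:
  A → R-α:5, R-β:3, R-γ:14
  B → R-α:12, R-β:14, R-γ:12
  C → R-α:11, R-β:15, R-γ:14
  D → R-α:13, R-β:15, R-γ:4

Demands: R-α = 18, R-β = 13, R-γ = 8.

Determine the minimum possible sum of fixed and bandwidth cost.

234

Open {A, D}: assign each demand point to its cheapest open site.
  R-α→A 18×5=90, R-β→A 13×3=39, R-γ→D 8×4=32
  bandwidth cost 161, fixed 73 → total 234.
Compare {A}: bandwidth cost 241 + fixed 33 = 274.
Compare {A, C, D}: bandwidth cost 161 + fixed 115 = 276.
Compare {A, B, D}: bandwidth cost 161 + fixed 125 = 286.
All other subsets cost ≥ 274. Minimum total cost: 234.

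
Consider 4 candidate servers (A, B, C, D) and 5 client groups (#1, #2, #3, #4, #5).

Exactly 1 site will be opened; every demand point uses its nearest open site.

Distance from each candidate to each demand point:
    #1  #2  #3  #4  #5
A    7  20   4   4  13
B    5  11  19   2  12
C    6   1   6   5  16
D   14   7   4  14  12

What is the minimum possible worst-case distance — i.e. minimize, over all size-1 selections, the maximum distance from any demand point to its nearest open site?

14

Open {D}.
  Farthest demand point is #1 at distance 14 (to D); all others are ≤ 14.
With {C} the worst case is 16.
With {B} the worst case is 19.
No size-1 selection achieves below 14.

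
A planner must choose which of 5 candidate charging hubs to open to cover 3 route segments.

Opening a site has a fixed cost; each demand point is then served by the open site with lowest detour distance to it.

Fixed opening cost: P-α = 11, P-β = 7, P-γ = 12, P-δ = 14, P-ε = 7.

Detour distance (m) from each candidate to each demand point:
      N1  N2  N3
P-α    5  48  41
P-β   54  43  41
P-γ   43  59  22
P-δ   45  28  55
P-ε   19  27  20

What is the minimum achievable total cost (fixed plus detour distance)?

70

Open {P-α, P-ε}: assign each demand point to its cheapest open site.
  N1→P-α 5, N2→P-ε 27, N3→P-ε 20
  detour distance 52, fixed 18 → total 70.
Compare {P-ε}: detour distance 66 + fixed 7 = 73.
Compare {P-α, P-β, P-ε}: detour distance 52 + fixed 25 = 77.
Compare {P-β, P-ε}: detour distance 66 + fixed 14 = 80.
All other subsets cost ≥ 73. Minimum total cost: 70.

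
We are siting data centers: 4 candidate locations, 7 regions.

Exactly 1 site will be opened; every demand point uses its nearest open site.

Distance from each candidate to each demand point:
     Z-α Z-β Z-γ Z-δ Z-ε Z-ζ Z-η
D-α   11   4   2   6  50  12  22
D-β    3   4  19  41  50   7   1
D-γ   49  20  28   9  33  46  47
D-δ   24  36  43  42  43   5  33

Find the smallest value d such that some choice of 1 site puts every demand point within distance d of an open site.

Open {D-δ}.
  Farthest demand point is Z-γ at distance 43 (to D-δ); all others are ≤ 43.
With {D-γ} the worst case is 49.
With {D-α} the worst case is 50.
No size-1 selection achieves below 43.

43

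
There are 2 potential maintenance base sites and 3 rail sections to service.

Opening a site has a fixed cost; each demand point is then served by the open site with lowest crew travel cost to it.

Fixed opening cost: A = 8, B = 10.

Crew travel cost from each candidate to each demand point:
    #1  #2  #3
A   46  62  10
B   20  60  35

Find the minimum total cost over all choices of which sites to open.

Open {A, B}: assign each demand point to its cheapest open site.
  #1→B 20, #2→B 60, #3→A 10
  crew travel cost 90, fixed 18 → total 108.
Compare {B}: crew travel cost 115 + fixed 10 = 125.
Compare {A}: crew travel cost 118 + fixed 8 = 126.

108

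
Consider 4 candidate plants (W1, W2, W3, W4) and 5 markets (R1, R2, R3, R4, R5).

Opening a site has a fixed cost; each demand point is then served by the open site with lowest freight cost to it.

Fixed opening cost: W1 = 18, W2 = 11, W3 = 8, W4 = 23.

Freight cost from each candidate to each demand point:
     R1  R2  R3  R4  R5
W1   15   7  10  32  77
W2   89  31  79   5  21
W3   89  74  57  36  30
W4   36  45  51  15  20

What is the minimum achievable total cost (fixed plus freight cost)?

87

Open {W1, W2}: assign each demand point to its cheapest open site.
  R1→W1 15, R2→W1 7, R3→W1 10, R4→W2 5, R5→W2 21
  freight cost 58, fixed 29 → total 87.
Compare {W1, W2, W3}: freight cost 58 + fixed 37 = 95.
Compare {W1, W4}: freight cost 67 + fixed 41 = 108.
Compare {W1, W2, W4}: freight cost 57 + fixed 52 = 109.
All other subsets cost ≥ 95. Minimum total cost: 87.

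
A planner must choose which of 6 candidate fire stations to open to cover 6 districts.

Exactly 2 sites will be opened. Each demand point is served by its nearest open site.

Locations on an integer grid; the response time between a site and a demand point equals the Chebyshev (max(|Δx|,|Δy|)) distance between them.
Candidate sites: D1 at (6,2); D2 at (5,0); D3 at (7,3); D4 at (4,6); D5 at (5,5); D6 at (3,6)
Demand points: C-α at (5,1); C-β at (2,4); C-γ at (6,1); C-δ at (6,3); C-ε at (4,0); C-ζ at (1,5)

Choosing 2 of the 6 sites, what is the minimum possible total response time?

Open {D1, D6}.
  C-α→D1 1, C-β→D6 2, C-γ→D1 1, C-δ→D1 1, C-ε→D1 2, C-ζ→D6 2  ⇒ total 9.
Compare {D1, D4}: total 10.
Compare {D2, D6}: total 10.
No size-2 selection does better; minimum is 9.

9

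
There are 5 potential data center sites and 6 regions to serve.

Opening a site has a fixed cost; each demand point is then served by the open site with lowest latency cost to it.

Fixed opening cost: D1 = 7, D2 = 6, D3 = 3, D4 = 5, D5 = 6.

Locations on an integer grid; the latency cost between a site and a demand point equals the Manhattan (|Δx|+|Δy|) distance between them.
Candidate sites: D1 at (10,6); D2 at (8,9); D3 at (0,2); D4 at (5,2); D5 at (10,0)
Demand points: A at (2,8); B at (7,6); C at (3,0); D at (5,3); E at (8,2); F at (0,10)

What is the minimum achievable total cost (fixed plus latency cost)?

38

Open {D3, D4}: assign each demand point to its cheapest open site.
  A→D3 8, B→D4 6, C→D4 4, D→D4 1, E→D4 3, F→D3 8
  latency cost 30, fixed 8 → total 38.
Compare {D2, D4}: latency cost 28 + fixed 11 = 39.
Compare {D4}: latency cost 36 + fixed 5 = 41.
Compare {D2, D3, D4}: latency cost 27 + fixed 14 = 41.
All other subsets cost ≥ 39. Minimum total cost: 38.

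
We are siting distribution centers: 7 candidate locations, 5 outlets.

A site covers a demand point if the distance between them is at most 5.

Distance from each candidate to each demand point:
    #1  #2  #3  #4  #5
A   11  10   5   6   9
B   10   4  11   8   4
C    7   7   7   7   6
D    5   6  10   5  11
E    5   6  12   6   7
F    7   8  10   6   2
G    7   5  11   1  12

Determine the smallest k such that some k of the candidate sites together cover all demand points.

3

Coverage sets (demand points within 5 of each site):
  A: {#3}
  B: {#2, #5}
  C: {}
  D: {#1, #4}
  E: {#1}
  F: {#5}
  G: {#2, #4}
No 2 sites suffice: every size-2 union leaves at least one demand point uncovered.
But {A, B, D} covers everything, so the minimum is 3.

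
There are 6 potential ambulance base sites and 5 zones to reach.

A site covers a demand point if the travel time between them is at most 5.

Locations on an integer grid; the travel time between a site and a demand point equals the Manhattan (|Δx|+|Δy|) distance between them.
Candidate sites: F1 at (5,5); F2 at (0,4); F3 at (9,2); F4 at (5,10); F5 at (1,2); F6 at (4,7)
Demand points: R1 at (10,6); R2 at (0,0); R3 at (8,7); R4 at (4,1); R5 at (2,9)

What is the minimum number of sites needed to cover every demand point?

Coverage sets (demand points within 5 of each site):
  F1: {R3, R4}
  F2: {R2}
  F3: {R1}
  F4: {R5}
  F5: {R2, R4}
  F6: {R3, R5}
No 2 sites suffice: every size-2 union leaves at least one demand point uncovered.
But {F3, F5, F6} covers everything, so the minimum is 3.

3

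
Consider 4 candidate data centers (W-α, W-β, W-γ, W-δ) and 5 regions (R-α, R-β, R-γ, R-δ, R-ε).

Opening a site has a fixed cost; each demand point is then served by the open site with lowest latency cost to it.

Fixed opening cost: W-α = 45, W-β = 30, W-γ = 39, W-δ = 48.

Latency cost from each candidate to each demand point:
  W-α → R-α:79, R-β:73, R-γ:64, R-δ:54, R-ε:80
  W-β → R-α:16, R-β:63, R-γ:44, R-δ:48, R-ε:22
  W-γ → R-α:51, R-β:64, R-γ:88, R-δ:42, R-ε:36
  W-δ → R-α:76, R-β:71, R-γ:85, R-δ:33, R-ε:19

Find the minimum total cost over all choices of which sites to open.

Open {W-β}: assign each demand point to its cheapest open site.
  R-α→W-β 16, R-β→W-β 63, R-γ→W-β 44, R-δ→W-β 48, R-ε→W-β 22
  latency cost 193, fixed 30 → total 223.
Compare {W-β, W-δ}: latency cost 175 + fixed 78 = 253.
Compare {W-β, W-γ}: latency cost 187 + fixed 69 = 256.
Compare {W-α, W-β}: latency cost 193 + fixed 75 = 268.
All other subsets cost ≥ 253. Minimum total cost: 223.

223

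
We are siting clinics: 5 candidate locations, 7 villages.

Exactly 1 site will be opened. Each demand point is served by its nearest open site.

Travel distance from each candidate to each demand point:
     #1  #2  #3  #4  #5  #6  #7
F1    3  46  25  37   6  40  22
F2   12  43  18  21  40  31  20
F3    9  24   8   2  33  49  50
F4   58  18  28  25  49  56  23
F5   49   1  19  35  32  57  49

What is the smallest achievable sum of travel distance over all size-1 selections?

Open {F3}.
  #1→F3 9, #2→F3 24, #3→F3 8, #4→F3 2, #5→F3 33, #6→F3 49, #7→F3 50  ⇒ total 175.
Compare {F1}: total 179.
Compare {F2}: total 185.
No size-1 selection does better; minimum is 175.

175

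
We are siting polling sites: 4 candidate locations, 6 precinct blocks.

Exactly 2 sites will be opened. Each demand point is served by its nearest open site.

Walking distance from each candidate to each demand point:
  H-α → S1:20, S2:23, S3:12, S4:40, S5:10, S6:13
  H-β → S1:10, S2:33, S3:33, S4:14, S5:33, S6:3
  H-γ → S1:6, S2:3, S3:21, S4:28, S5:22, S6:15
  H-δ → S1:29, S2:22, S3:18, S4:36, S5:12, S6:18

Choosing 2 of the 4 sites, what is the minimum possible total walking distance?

Open {H-β, H-γ}.
  S1→H-γ 6, S2→H-γ 3, S3→H-γ 21, S4→H-β 14, S5→H-γ 22, S6→H-β 3  ⇒ total 69.
Compare {H-α, H-β}: total 72.
Compare {H-α, H-γ}: total 72.
No size-2 selection does better; minimum is 69.

69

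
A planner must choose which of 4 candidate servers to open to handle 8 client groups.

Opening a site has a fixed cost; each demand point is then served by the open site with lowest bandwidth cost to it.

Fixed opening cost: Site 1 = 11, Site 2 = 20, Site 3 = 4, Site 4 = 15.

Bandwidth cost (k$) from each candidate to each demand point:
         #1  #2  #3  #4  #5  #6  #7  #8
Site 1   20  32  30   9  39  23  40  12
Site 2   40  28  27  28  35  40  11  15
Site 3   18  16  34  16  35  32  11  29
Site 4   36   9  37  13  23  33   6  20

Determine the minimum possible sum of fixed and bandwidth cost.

Open {Site 1, Site 4}: assign each demand point to its cheapest open site.
  #1→Site 1 20, #2→Site 4 9, #3→Site 1 30, #4→Site 1 9, #5→Site 4 23, #6→Site 1 23, #7→Site 4 6, #8→Site 1 12
  bandwidth cost 132, fixed 26 → total 158.
Compare {Site 1, Site 3, Site 4}: bandwidth cost 130 + fixed 30 = 160.
Compare {Site 1, Site 3}: bandwidth cost 154 + fixed 15 = 169.
Compare {Site 3, Site 4}: bandwidth cost 155 + fixed 19 = 174.
All other subsets cost ≥ 160. Minimum total cost: 158.

158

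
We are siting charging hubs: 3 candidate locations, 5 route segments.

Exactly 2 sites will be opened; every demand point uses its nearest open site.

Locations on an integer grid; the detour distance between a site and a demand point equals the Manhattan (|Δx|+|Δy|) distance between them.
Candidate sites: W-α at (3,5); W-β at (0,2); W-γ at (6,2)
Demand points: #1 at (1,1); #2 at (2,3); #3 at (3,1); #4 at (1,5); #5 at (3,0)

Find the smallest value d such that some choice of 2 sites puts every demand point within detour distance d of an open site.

5

Open {W-α, W-β}.
  Farthest demand point is #5 at detour distance 5 (to W-α); all others are ≤ 5.
With {W-β, W-γ} the worst case is 5.
With {W-α, W-γ} the worst case is 6.
No size-2 selection achieves below 5.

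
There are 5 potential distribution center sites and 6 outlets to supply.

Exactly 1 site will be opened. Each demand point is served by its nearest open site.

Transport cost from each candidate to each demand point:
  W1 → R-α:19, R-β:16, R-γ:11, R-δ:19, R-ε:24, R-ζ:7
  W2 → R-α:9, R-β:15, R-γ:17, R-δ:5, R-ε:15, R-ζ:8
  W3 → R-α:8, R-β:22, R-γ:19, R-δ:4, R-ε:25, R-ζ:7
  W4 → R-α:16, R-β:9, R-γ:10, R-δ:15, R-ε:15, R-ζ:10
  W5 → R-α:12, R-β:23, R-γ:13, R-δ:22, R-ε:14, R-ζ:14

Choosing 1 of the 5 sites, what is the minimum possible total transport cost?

Open {W2}.
  R-α→W2 9, R-β→W2 15, R-γ→W2 17, R-δ→W2 5, R-ε→W2 15, R-ζ→W2 8  ⇒ total 69.
Compare {W4}: total 75.
Compare {W3}: total 85.
No size-1 selection does better; minimum is 69.

69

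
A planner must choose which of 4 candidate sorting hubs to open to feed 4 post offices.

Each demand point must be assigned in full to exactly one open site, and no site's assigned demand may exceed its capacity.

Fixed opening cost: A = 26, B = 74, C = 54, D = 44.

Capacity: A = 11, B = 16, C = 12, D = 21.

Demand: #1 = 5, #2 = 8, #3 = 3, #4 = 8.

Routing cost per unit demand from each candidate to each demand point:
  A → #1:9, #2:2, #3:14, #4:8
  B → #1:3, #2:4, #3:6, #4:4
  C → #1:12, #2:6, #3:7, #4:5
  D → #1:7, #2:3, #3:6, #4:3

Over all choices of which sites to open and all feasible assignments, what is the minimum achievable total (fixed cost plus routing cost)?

Open {A, D}; cheapest assignment that respects the capacities:
  A (cap 11, load 8): #2 — cost 8×2 = 16
  D (cap 21, load 16): #1, #3, #4 — cost 5×7 + 3×6 + 8×3 = 77
  Shipping 93, fixed 70 → total 163.
  Any other capacity-feasible assignment to {A, D} ships for at least 93.
Compare {A, B}: its best feasible assignment gives total 181.
Compare {B, D}: its best feasible assignment gives total 199.
Every other set of open sites that can feasibly serve all demand totals ≥ 181 even under its best assignment. Minimum: 163.

163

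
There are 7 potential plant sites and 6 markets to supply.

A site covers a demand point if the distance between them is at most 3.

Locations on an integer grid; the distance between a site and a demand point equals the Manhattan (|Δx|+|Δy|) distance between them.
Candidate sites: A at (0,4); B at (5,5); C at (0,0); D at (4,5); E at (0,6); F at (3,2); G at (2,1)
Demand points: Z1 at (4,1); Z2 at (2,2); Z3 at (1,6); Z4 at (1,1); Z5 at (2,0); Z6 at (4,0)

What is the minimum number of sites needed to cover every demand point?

Coverage sets (demand points within 3 of each site):
  A: {Z3}
  B: {}
  C: {Z4, Z5}
  D: {}
  E: {Z3}
  F: {Z1, Z2, Z4, Z5, Z6}
  G: {Z1, Z2, Z4, Z5, Z6}
No single site covers all 6 demand points.
But {A, F} covers everything, so the minimum is 2.

2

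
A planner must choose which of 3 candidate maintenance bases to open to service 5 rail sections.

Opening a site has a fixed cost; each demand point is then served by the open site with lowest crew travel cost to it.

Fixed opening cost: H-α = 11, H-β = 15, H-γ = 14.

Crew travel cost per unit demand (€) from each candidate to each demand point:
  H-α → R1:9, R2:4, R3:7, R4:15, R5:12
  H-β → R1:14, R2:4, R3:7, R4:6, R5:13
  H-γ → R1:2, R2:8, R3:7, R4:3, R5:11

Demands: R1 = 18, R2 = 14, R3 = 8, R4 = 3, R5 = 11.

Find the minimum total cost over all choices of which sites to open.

303

Open {H-α, H-γ}: assign each demand point to its cheapest open site.
  R1→H-γ 18×2=36, R2→H-α 14×4=56, R3→H-α 8×7=56, R4→H-γ 3×3=9, R5→H-γ 11×11=121
  crew travel cost 278, fixed 25 → total 303.
Compare {H-β, H-γ}: crew travel cost 278 + fixed 29 = 307.
Compare {H-α, H-β, H-γ}: crew travel cost 278 + fixed 40 = 318.
Compare {H-γ}: crew travel cost 334 + fixed 14 = 348.
All other subsets cost ≥ 307. Minimum total cost: 303.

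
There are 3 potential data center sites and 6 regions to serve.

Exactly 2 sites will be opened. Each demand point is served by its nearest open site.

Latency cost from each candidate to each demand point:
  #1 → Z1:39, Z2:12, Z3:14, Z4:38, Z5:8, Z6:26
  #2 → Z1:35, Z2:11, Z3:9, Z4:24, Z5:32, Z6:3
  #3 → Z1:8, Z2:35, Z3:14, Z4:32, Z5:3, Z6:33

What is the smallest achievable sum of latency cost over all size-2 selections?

58

Open {#2, #3}.
  Z1→#3 8, Z2→#2 11, Z3→#2 9, Z4→#2 24, Z5→#3 3, Z6→#2 3  ⇒ total 58.
Compare {#1, #2}: total 90.
Compare {#1, #3}: total 95.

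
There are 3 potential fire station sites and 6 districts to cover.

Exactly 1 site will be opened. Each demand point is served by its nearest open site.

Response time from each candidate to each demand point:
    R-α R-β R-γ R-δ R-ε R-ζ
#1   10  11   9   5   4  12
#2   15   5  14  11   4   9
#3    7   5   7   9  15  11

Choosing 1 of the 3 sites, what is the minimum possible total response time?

Open {#1}.
  R-α→#1 10, R-β→#1 11, R-γ→#1 9, R-δ→#1 5, R-ε→#1 4, R-ζ→#1 12  ⇒ total 51.
Compare {#3}: total 54.
Compare {#2}: total 58.

51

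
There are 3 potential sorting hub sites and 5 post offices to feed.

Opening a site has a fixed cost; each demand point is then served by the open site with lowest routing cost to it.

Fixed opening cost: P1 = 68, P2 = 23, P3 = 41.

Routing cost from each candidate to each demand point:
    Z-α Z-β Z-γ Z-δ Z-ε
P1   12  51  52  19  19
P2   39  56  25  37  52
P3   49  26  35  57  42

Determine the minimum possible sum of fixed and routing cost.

Open {P1, P2}: assign each demand point to its cheapest open site.
  Z-α→P1 12, Z-β→P1 51, Z-γ→P2 25, Z-δ→P1 19, Z-ε→P1 19
  routing cost 126, fixed 91 → total 217.
Compare {P1, P3}: routing cost 111 + fixed 109 = 220.
Compare {P1}: routing cost 153 + fixed 68 = 221.
Compare {P2}: routing cost 209 + fixed 23 = 232.
All other subsets cost ≥ 220. Minimum total cost: 217.

217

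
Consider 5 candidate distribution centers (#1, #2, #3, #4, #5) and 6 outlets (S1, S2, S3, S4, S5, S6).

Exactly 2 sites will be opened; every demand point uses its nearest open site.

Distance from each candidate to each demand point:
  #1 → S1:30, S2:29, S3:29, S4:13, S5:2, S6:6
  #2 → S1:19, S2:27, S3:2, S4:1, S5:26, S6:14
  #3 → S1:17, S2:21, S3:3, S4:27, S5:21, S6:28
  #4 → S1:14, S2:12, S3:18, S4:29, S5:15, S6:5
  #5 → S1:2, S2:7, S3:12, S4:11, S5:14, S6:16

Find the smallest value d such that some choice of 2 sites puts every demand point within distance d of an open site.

Open {#1, #5}.
  Farthest demand point is S3 at distance 12 (to #5); all others are ≤ 12.
With {#2, #5} the worst case is 14.
With {#4, #5} the worst case is 14.
No size-2 selection achieves below 12.

12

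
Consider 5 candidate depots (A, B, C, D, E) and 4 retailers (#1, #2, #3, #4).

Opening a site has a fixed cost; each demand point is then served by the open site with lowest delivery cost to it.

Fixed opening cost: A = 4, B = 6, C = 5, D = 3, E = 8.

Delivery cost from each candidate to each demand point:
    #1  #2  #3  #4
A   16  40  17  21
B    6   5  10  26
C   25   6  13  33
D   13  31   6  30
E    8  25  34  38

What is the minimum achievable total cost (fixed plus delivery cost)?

51

Open {A, B, D}: assign each demand point to its cheapest open site.
  #1→B 6, #2→B 5, #3→D 6, #4→A 21
  delivery cost 38, fixed 13 → total 51.
Compare {A, B}: delivery cost 42 + fixed 10 = 52.
Compare {B, D}: delivery cost 43 + fixed 9 = 52.
Compare {B}: delivery cost 47 + fixed 6 = 53.
All other subsets cost ≥ 52. Minimum total cost: 51.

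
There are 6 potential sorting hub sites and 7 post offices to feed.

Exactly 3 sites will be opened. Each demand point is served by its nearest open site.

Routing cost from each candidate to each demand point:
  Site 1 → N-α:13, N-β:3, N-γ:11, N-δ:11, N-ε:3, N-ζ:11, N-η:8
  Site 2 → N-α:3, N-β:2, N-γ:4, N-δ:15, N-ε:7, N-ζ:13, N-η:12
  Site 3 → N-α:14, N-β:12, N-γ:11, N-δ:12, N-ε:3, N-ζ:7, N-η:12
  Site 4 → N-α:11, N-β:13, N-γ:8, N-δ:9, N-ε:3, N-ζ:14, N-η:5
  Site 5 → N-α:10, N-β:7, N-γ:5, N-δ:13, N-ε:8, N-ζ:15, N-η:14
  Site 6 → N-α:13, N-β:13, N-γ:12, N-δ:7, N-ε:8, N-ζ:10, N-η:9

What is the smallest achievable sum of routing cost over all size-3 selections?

33

Open {Site 2, Site 3, Site 4}.
  N-α→Site 2 3, N-β→Site 2 2, N-γ→Site 2 4, N-δ→Site 4 9, N-ε→Site 3 3, N-ζ→Site 3 7, N-η→Site 4 5  ⇒ total 33.
Compare {Site 2, Site 4, Site 6}: total 34.
Compare {Site 2, Site 3, Site 6}: total 35.
No size-3 selection does better; minimum is 33.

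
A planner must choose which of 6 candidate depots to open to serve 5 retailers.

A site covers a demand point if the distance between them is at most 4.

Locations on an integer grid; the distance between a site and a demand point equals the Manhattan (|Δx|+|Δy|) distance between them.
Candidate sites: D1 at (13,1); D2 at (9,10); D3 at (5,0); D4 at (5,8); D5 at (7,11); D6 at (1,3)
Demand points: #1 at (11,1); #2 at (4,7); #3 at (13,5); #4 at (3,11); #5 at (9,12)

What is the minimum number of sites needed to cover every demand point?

Coverage sets (demand points within 4 of each site):
  D1: {#1, #3}
  D2: {#5}
  D3: {}
  D4: {#2}
  D5: {#4, #5}
  D6: {}
No 2 sites suffice: every size-2 union leaves at least one demand point uncovered.
But {D1, D4, D5} covers everything, so the minimum is 3.

3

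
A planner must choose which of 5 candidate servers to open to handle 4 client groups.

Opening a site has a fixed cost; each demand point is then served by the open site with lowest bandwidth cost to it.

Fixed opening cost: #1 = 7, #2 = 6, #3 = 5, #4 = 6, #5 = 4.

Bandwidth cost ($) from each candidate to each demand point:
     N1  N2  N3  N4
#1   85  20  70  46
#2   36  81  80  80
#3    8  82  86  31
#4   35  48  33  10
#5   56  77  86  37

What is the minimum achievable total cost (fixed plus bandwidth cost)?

89

Open {#1, #3, #4}: assign each demand point to its cheapest open site.
  N1→#3 8, N2→#1 20, N3→#4 33, N4→#4 10
  bandwidth cost 71, fixed 18 → total 89.
Compare {#1, #3, #4, #5}: bandwidth cost 71 + fixed 22 = 93.
Compare {#1, #2, #3, #4}: bandwidth cost 71 + fixed 24 = 95.
Compare {#1, #2, #3, #4, #5}: bandwidth cost 71 + fixed 28 = 99.
All other subsets cost ≥ 93. Minimum total cost: 89.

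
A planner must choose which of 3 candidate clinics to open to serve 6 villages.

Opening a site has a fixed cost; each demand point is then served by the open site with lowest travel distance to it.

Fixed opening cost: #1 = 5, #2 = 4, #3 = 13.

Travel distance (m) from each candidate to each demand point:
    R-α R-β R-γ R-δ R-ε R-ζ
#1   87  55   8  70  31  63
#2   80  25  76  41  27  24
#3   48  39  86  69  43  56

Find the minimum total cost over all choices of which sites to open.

Open {#1, #2, #3}: assign each demand point to its cheapest open site.
  R-α→#3 48, R-β→#2 25, R-γ→#1 8, R-δ→#2 41, R-ε→#2 27, R-ζ→#2 24
  travel distance 173, fixed 22 → total 195.
Compare {#1, #2}: travel distance 205 + fixed 9 = 214.
Compare {#2, #3}: travel distance 241 + fixed 17 = 258.
Compare {#1, #3}: travel distance 251 + fixed 18 = 269.
All other subsets cost ≥ 214. Minimum total cost: 195.

195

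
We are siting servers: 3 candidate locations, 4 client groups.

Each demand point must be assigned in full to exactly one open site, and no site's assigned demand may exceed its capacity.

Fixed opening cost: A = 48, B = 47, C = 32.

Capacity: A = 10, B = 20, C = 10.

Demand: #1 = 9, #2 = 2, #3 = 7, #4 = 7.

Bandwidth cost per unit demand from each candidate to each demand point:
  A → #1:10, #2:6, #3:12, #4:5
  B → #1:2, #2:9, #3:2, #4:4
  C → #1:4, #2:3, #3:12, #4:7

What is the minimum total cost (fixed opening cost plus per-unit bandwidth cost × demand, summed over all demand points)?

166

Open {B, C}; cheapest assignment that respects the capacities:
  B (cap 20, load 16): #1, #3 — cost 9×2 + 7×2 = 32
  C (cap 10, load 9): #2, #4 — cost 2×3 + 7×7 = 55
  Shipping 87, fixed 79 → total 166.
  Any other capacity-feasible assignment to {B, C} ships for at least 87.
Compare {A, B}: its best feasible assignment gives total 174.
Compare {A, B, C}: its best feasible assignment gives total 200.
Every other set of open sites that can feasibly serve all demand totals ≥ 174 even under its best assignment. Minimum: 166.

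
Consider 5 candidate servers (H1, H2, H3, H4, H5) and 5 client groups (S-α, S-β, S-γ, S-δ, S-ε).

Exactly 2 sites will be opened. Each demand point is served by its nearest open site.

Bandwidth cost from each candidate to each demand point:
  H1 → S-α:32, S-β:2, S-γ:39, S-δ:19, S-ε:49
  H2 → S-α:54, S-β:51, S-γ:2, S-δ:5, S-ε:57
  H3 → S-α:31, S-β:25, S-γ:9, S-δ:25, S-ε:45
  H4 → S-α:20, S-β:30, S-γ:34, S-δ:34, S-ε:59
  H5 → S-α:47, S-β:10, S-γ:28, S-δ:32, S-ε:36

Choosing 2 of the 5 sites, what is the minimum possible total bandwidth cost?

Open {H1, H2}.
  S-α→H1 32, S-β→H1 2, S-γ→H2 2, S-δ→H2 5, S-ε→H1 49  ⇒ total 90.
Compare {H2, H5}: total 100.
Compare {H1, H3}: total 106.
No size-2 selection does better; minimum is 90.

90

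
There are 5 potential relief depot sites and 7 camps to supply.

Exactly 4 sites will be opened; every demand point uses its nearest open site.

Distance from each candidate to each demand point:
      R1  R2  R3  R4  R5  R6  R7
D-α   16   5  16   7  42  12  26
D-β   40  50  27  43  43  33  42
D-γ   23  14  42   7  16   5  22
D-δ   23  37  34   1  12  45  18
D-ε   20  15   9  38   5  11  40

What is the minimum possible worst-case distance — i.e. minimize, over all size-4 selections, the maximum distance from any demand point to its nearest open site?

18

Open {D-α, D-β, D-γ, D-δ}.
  Farthest demand point is R7 at distance 18 (to D-δ); all others are ≤ 18.
With {D-α, D-β, D-δ, D-ε} the worst case is 18.
With {D-α, D-γ, D-δ, D-ε} the worst case is 18.
No size-4 selection achieves below 18.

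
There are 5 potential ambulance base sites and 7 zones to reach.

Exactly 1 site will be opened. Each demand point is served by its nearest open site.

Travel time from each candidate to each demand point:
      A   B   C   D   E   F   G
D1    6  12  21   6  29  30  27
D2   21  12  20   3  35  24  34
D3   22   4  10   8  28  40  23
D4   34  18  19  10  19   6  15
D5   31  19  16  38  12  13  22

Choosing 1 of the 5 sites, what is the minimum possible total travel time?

Open {D4}.
  A→D4 34, B→D4 18, C→D4 19, D→D4 10, E→D4 19, F→D4 6, G→D4 15  ⇒ total 121.
Compare {D1}: total 131.
Compare {D3}: total 135.
No size-1 selection does better; minimum is 121.

121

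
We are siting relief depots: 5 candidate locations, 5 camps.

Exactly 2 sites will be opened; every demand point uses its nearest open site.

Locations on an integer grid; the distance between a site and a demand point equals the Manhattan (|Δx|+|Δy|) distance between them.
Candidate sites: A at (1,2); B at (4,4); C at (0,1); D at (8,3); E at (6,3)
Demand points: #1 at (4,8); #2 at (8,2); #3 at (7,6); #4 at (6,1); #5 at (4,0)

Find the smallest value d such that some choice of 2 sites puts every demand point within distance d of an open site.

Open {B, D}.
  Farthest demand point is #1 at distance 4 (to B); all others are ≤ 4.
With {B, E} the worst case is 4.
With {A, B} the worst case is 6.
No size-2 selection achieves below 4.

4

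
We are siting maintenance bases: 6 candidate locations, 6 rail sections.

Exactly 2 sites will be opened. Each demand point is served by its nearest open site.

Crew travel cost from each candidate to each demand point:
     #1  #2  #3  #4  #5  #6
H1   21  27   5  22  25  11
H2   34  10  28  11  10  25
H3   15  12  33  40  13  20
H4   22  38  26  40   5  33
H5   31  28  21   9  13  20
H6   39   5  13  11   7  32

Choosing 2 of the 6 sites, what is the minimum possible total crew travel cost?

60

Open {H1, H6}.
  #1→H1 21, #2→H6 5, #3→H1 5, #4→H6 11, #5→H6 7, #6→H1 11  ⇒ total 60.
Compare {H1, H2}: total 68.
Compare {H3, H6}: total 71.
No size-2 selection does better; minimum is 60.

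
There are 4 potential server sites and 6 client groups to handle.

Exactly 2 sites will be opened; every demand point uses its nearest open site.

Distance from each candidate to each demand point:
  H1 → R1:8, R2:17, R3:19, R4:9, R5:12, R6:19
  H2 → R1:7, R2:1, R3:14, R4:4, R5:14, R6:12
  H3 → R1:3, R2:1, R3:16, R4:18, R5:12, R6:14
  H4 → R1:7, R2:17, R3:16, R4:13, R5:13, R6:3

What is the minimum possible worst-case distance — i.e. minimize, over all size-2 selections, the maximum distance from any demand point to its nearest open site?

Open {H1, H2}.
  Farthest demand point is R3 at distance 14 (to H2); all others are ≤ 14.
With {H2, H3} the worst case is 14.
With {H2, H4} the worst case is 14.
No size-2 selection achieves below 14.

14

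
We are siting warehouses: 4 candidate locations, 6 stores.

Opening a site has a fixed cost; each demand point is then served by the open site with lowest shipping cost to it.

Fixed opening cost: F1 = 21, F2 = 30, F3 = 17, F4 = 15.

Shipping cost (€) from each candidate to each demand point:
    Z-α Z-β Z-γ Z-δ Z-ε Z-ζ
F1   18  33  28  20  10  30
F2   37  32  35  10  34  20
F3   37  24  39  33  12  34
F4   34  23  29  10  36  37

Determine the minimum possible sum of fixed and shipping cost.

Open {F1, F4}: assign each demand point to its cheapest open site.
  Z-α→F1 18, Z-β→F4 23, Z-γ→F1 28, Z-δ→F4 10, Z-ε→F1 10, Z-ζ→F1 30
  shipping cost 119, fixed 36 → total 155.
Compare {F1}: shipping cost 139 + fixed 21 = 160.
Compare {F1, F3}: shipping cost 130 + fixed 38 = 168.
Compare {F1, F2}: shipping cost 118 + fixed 51 = 169.
All other subsets cost ≥ 160. Minimum total cost: 155.

155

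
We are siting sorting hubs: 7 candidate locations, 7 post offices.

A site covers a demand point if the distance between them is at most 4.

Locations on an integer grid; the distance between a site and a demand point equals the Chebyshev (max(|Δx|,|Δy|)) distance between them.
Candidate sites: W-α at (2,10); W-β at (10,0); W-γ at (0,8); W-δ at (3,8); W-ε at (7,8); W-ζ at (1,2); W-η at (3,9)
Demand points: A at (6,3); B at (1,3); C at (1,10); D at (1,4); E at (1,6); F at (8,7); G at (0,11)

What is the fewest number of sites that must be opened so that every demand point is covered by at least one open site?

4

Coverage sets (demand points within 4 of each site):
  W-α: {C, E, G}
  W-β: {A}
  W-γ: {C, D, E, G}
  W-δ: {C, D, E, G}
  W-ε: {F}
  W-ζ: {B, D, E}
  W-η: {C, E, G}
No 3 sites suffice: every size-3 union leaves at least one demand point uncovered.
But {W-α, W-β, W-ε, W-ζ} covers everything, so the minimum is 4.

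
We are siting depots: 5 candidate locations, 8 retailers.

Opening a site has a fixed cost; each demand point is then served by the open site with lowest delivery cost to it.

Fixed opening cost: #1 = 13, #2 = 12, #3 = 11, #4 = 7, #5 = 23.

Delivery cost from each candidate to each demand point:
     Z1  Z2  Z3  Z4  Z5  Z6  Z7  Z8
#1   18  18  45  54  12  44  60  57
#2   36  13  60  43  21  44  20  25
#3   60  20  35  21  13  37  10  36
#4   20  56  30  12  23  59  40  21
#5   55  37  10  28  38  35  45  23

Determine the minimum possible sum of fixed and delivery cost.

181

Open {#3, #4}: assign each demand point to its cheapest open site.
  Z1→#4 20, Z2→#3 20, Z3→#4 30, Z4→#4 12, Z5→#3 13, Z6→#3 37, Z7→#3 10, Z8→#4 21
  delivery cost 163, fixed 18 → total 181.
Compare {#3, #4, #5}: delivery cost 141 + fixed 41 = 182.
Compare {#2, #3, #4}: delivery cost 156 + fixed 30 = 186.
Compare {#2, #3, #4, #5}: delivery cost 134 + fixed 53 = 187.
All other subsets cost ≥ 182. Minimum total cost: 181.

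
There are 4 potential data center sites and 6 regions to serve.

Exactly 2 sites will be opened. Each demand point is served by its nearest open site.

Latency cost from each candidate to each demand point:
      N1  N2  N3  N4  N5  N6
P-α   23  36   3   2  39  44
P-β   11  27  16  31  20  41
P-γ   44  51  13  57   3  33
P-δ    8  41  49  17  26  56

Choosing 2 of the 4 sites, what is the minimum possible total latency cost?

Open {P-α, P-γ}.
  N1→P-α 23, N2→P-α 36, N3→P-α 3, N4→P-α 2, N5→P-γ 3, N6→P-γ 33  ⇒ total 100.
Compare {P-α, P-β}: total 104.
Compare {P-γ, P-δ}: total 115.
No size-2 selection does better; minimum is 100.

100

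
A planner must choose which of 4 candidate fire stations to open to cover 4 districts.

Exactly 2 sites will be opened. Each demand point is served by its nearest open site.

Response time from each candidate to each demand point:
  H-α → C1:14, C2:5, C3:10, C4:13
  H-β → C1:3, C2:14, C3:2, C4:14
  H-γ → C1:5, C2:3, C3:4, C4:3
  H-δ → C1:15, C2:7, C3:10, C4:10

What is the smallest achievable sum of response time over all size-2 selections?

11

Open {H-β, H-γ}.
  C1→H-β 3, C2→H-γ 3, C3→H-β 2, C4→H-γ 3  ⇒ total 11.
Compare {H-α, H-γ}: total 15.
Compare {H-γ, H-δ}: total 15.
No size-2 selection does better; minimum is 11.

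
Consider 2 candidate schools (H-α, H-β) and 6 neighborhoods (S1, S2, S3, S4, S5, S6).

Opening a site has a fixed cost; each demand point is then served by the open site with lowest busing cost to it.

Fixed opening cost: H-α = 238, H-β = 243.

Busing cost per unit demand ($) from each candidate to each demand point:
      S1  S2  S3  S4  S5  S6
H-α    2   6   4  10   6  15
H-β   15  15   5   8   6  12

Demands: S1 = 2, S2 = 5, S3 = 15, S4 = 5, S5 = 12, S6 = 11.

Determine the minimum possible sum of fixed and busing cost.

619

Open {H-α}: assign each demand point to its cheapest open site.
  S1→H-α 2×2=4, S2→H-α 5×6=30, S3→H-α 15×4=60, S4→H-α 5×10=50, S5→H-α 12×6=72, S6→H-α 11×15=165
  busing cost 381, fixed 238 → total 619.
Compare {H-β}: busing cost 424 + fixed 243 = 667.
Compare {H-α, H-β}: busing cost 338 + fixed 481 = 819.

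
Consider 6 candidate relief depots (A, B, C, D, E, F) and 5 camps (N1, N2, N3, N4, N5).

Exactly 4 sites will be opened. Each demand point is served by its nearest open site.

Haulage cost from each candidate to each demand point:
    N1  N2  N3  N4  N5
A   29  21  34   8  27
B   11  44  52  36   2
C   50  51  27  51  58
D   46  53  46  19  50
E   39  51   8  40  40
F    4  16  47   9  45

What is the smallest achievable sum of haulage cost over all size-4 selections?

Open {A, B, E, F}.
  N1→F 4, N2→F 16, N3→E 8, N4→A 8, N5→B 2  ⇒ total 38.
Compare {B, C, E, F}: total 39.
Compare {B, D, E, F}: total 39.
No size-4 selection does better; minimum is 38.

38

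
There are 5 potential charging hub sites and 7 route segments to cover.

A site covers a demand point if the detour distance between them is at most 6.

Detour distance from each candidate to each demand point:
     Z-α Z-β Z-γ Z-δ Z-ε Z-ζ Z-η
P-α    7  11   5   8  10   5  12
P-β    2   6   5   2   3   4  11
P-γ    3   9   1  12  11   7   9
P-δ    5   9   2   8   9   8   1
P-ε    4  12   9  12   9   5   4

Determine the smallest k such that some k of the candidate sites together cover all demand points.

Coverage sets (demand points within 6 of each site):
  P-α: {Z-γ, Z-ζ}
  P-β: {Z-α, Z-β, Z-γ, Z-δ, Z-ε, Z-ζ}
  P-γ: {Z-α, Z-γ}
  P-δ: {Z-α, Z-γ, Z-η}
  P-ε: {Z-α, Z-ζ, Z-η}
No single site covers all 7 demand points.
But {P-β, P-δ} covers everything, so the minimum is 2.

2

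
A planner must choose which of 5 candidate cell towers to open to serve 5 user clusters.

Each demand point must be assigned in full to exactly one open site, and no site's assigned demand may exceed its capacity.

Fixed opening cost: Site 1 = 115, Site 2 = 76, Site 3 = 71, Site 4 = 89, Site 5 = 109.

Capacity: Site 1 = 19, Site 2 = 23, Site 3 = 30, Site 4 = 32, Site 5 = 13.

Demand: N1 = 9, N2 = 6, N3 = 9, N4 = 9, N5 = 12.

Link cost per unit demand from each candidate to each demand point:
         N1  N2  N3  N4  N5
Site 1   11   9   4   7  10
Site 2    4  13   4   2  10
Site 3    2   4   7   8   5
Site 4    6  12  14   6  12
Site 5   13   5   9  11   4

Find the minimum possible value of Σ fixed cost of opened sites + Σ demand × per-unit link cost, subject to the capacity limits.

Open {Site 2, Site 3}; cheapest assignment that respects the capacities:
  Site 2 (cap 23, load 18): N3, N4 — cost 9×4 + 9×2 = 54
  Site 3 (cap 30, load 27): N1, N2, N5 — cost 9×2 + 6×4 + 12×5 = 102
  Shipping 156, fixed 147 → total 303.
  Any other capacity-feasible assignment to {Site 2, Site 3} ships for at least 156.
Compare {Site 1, Site 3}: its best feasible assignment gives total 387.
Compare {Site 2, Site 3, Site 4}: its best feasible assignment gives total 392.
Every other set of open sites that can feasibly serve all demand totals ≥ 387 even under its best assignment. Minimum: 303.

303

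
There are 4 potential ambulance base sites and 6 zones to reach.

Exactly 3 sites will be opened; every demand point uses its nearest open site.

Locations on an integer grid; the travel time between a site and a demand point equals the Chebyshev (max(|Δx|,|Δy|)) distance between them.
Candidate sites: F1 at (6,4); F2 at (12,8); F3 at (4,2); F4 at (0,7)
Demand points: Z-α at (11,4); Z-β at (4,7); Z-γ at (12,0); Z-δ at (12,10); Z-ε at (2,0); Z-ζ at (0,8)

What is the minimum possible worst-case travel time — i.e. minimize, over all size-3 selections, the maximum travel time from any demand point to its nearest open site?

6

Open {F1, F2, F3}.
  Farthest demand point is Z-γ at travel time 6 (to F1); all others are ≤ 6.
With {F1, F2, F4} the worst case is 6.
With {F1, F3, F4} the worst case is 6.
No size-3 selection achieves below 6.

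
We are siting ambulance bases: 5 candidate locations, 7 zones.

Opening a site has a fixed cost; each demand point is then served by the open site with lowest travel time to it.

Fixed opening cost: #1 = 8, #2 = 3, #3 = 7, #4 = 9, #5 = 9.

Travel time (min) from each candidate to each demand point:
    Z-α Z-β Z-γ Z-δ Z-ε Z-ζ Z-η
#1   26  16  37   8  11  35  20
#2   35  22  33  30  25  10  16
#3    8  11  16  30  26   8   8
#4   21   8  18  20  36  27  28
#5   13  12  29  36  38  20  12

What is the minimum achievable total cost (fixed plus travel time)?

Open {#1, #3}: assign each demand point to its cheapest open site.
  Z-α→#3 8, Z-β→#3 11, Z-γ→#3 16, Z-δ→#1 8, Z-ε→#1 11, Z-ζ→#3 8, Z-η→#3 8
  travel time 70, fixed 15 → total 85.
Compare {#1, #2, #3}: travel time 70 + fixed 18 = 88.
Compare {#1, #3, #4}: travel time 67 + fixed 24 = 91.
Compare {#1, #3, #5}: travel time 70 + fixed 24 = 94.
All other subsets cost ≥ 88. Minimum total cost: 85.

85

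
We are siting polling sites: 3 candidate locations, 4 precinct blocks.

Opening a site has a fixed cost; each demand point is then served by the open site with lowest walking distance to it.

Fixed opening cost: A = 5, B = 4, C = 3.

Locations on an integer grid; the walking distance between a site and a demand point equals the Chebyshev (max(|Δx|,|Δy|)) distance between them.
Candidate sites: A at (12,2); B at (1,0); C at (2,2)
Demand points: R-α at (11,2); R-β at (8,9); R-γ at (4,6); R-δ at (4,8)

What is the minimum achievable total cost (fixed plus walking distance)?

Open {A, C}: assign each demand point to its cheapest open site.
  R-α→A 1, R-β→A 7, R-γ→C 4, R-δ→C 6
  walking distance 18, fixed 8 → total 26.
Compare {A}: walking distance 24 + fixed 5 = 29.
Compare {C}: walking distance 26 + fixed 3 = 29.
Compare {A, B, C}: walking distance 18 + fixed 12 = 30.
All other subsets cost ≥ 29. Minimum total cost: 26.

26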